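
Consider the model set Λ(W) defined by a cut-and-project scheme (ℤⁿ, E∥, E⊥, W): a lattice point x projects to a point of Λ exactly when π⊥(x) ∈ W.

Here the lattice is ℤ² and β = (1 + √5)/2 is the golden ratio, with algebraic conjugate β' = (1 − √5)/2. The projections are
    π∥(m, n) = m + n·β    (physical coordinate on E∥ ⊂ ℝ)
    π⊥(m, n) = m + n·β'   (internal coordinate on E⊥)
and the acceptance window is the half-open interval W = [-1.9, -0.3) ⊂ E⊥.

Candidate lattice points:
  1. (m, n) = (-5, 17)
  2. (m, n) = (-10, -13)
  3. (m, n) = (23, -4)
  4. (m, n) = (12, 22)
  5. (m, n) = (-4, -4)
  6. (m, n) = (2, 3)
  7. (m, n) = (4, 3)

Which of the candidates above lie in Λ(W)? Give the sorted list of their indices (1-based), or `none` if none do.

β' = (1−√5)/2 ≈ -0.618034.
#1 (-5,17): internal coord -5 + (17)·β' = -15.506578; -15.506578 ∉ [-1.9, -0.3) → out
#2 (-10,-13): internal coord -10 + (-13)·β' = -1.965558; -1.965558 ∉ [-1.9, -0.3) → out
#3 (23,-4): internal coord 23 + (-4)·β' = +25.472136; +25.472136 ∉ [-1.9, -0.3) → out
#4 (12,22): internal coord 12 + (22)·β' = -1.596748; -1.596748 ∈ [-1.9, -0.3) → IN Λ
#5 (-4,-4): internal coord -4 + (-4)·β' = -1.527864; -1.527864 ∈ [-1.9, -0.3) → IN Λ
#6 (2,3): internal coord 2 + (3)·β' = +0.145898; +0.145898 ∉ [-1.9, -0.3) → out
#7 (4,3): internal coord 4 + (3)·β' = +2.145898; +2.145898 ∉ [-1.9, -0.3) → out

4, 5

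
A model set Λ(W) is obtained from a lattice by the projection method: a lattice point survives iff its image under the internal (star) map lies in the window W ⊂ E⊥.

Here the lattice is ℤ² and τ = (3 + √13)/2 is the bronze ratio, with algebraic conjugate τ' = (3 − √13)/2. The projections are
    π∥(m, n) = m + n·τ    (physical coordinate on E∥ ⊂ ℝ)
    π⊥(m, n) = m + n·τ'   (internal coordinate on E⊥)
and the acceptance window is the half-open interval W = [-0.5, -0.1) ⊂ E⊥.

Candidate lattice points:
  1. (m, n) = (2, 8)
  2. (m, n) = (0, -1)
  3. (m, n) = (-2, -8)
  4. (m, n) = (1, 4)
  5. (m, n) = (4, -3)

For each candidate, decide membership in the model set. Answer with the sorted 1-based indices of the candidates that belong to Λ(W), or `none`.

τ' = (3−√13)/2 ≈ -0.302776.
candidate 1: (m,n)=(2,8) → π∥ = 2+8·τ ≈ 28.422205, π⊥ = 2+8·τ' ≈ -0.422205 ∈ [-0.5, -0.1) ⇒ IN Λ
candidate 2: (m,n)=(0,-1) → π∥ = 0-1·τ ≈ -3.302776, π⊥ = 0-1·τ' ≈ 0.302776 ∉ [-0.5, -0.1) ⇒ out
candidate 3: (m,n)=(-2,-8) → π∥ = -2-8·τ ≈ -28.422205, π⊥ = -2-8·τ' ≈ 0.422205 ∉ [-0.5, -0.1) ⇒ out
candidate 4: (m,n)=(1,4) → π∥ = 1+4·τ ≈ 14.211103, π⊥ = 1+4·τ' ≈ -0.211103 ∈ [-0.5, -0.1) ⇒ IN Λ
candidate 5: (m,n)=(4,-3) → π∥ = 4-3·τ ≈ -5.908327, π⊥ = 4-3·τ' ≈ 4.908327 ∉ [-0.5, -0.1) ⇒ out

1, 4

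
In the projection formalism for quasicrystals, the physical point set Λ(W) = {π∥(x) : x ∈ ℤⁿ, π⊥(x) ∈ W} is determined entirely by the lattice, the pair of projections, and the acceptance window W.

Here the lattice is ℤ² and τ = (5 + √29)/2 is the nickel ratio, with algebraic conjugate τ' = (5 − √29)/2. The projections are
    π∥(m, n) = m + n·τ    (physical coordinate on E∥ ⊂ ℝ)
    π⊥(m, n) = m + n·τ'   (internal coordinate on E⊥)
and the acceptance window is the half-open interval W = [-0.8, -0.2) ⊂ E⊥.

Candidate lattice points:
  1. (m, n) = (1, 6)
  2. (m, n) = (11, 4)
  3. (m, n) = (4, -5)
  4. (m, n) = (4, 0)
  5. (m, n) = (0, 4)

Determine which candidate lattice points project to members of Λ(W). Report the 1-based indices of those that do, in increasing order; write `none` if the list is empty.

Compute τ' = (5−√29)/2 = -0.192582, so π⊥(m,n) = m -0.192582·n.
#1 (1,6): internal coord 1 + (6)·τ' = -0.155494; -0.155494 ∉ [-0.8, -0.2) → out
#2 (11,4): internal coord 11 + (4)·τ' = +10.229670; +10.229670 ∉ [-0.8, -0.2) → out
#3 (4,-5): internal coord 4 + (-5)·τ' = +4.962912; +4.962912 ∉ [-0.8, -0.2) → out
#4 (4,0): internal coord 4 + (0)·τ' = +4.000000; +4.000000 ∉ [-0.8, -0.2) → out
#5 (0,4): internal coord 0 + (4)·τ' = -0.770330; -0.770330 ∈ [-0.8, -0.2) → IN Λ

5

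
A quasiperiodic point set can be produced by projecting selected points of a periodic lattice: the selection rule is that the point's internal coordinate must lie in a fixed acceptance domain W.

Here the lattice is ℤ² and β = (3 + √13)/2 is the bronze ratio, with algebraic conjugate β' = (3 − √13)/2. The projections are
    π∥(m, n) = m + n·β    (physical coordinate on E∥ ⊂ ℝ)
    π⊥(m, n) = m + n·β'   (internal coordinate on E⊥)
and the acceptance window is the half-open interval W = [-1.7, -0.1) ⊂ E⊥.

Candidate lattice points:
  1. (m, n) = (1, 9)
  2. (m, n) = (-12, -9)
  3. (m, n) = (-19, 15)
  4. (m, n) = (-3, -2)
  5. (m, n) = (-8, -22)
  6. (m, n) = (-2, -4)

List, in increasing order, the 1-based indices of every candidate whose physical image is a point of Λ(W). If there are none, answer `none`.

β' = (3−√13)/2 ≈ -0.302776.
candidate 1: (m,n)=(1,9) → π∥ = 1+9·β ≈ 30.724981, π⊥ = 1+9·β' ≈ -1.724981 ∉ [-1.7, -0.1) ⇒ out
candidate 2: (m,n)=(-12,-9) → π∥ = -12-9·β ≈ -41.724981, π⊥ = -12-9·β' ≈ -9.275019 ∉ [-1.7, -0.1) ⇒ out
candidate 3: (m,n)=(-19,15) → π∥ = -19+15·β ≈ 30.541635, π⊥ = -19+15·β' ≈ -23.541635 ∉ [-1.7, -0.1) ⇒ out
candidate 4: (m,n)=(-3,-2) → π∥ = -3-2·β ≈ -9.605551, π⊥ = -3-2·β' ≈ -2.394449 ∉ [-1.7, -0.1) ⇒ out
candidate 5: (m,n)=(-8,-22) → π∥ = -8-22·β ≈ -80.661064, π⊥ = -8-22·β' ≈ -1.338936 ∈ [-1.7, -0.1) ⇒ IN Λ
candidate 6: (m,n)=(-2,-4) → π∥ = -2-4·β ≈ -15.211103, π⊥ = -2-4·β' ≈ -0.788897 ∈ [-1.7, -0.1) ⇒ IN Λ

5, 6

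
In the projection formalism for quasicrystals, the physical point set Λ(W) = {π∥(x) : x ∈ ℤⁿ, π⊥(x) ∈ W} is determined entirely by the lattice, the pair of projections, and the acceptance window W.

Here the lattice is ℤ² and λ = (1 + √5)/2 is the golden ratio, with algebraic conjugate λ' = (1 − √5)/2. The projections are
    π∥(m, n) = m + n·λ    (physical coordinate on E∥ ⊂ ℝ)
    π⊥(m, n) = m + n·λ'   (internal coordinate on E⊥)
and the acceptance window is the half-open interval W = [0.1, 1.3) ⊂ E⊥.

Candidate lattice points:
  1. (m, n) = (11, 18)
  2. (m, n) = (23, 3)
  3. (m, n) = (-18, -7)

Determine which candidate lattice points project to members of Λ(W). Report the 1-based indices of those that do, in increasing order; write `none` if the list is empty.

none

Numerically λ ≈ 1.618034 and λ' = −1/λ ≈ -0.618034.
#1 (11,18): internal coord 11 + (18)·λ' = -0.124612; -0.124612 ∉ [0.1, 1.3) → out
#2 (23,3): internal coord 23 + (3)·λ' = +21.145898; +21.145898 ∉ [0.1, 1.3) → out
#3 (-18,-7): internal coord -18 + (-7)·λ' = -13.673762; -13.673762 ∉ [0.1, 1.3) → out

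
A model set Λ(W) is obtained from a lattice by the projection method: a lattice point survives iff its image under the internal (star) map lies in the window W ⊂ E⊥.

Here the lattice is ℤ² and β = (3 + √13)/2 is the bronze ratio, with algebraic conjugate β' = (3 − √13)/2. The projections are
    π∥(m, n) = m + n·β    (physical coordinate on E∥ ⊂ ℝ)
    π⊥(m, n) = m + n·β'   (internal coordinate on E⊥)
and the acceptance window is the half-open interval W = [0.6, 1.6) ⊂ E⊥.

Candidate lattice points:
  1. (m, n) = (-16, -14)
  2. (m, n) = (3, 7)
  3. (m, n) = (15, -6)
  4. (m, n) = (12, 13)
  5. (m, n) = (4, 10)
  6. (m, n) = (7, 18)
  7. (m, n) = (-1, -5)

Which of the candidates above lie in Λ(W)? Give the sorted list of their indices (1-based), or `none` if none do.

2, 5, 6

Numerically β ≈ 3.3028 and β' = −1/β ≈ -0.3028.
[1] lift (-16,-14): star map gives -11.7611; window check 0.6 ≤ -11.7611 < 1.6 is false → out
[2] lift (3,7): star map gives 0.8806; window check 0.6 ≤ 0.8806 < 1.6 is true → IN Λ
[3] lift (15,-6): star map gives 16.8167; window check 0.6 ≤ 16.8167 < 1.6 is false → out
[4] lift (12,13): star map gives 8.0639; window check 0.6 ≤ 8.0639 < 1.6 is false → out
[5] lift (4,10): star map gives 0.9722; window check 0.6 ≤ 0.9722 < 1.6 is true → IN Λ
[6] lift (7,18): star map gives 1.5500; window check 0.6 ≤ 1.5500 < 1.6 is true → IN Λ
[7] lift (-1,-5): star map gives 0.5139; window check 0.6 ≤ 0.5139 < 1.6 is false → out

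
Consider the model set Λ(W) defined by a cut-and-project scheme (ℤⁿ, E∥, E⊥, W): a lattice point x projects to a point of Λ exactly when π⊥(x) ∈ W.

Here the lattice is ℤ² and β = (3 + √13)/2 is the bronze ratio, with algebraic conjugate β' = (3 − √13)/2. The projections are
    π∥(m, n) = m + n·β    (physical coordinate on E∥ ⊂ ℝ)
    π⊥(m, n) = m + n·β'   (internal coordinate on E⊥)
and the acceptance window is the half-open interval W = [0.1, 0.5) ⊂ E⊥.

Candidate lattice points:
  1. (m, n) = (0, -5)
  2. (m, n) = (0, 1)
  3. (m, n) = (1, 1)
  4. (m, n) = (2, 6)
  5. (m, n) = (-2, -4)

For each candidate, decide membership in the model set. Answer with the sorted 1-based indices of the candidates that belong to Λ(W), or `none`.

Numerically β ≈ 3.30278 and β' = −1/β ≈ -0.30278.
candidate 1: (m,n)=(0,-5) → π∥ = 0-5·β ≈ -16.51388, π⊥ = 0-5·β' ≈ 1.51388 ∉ [0.1, 0.5) ⇒ out
candidate 2: (m,n)=(0,1) → π∥ = 0+1·β ≈ 3.30278, π⊥ = 0+1·β' ≈ -0.30278 ∉ [0.1, 0.5) ⇒ out
candidate 3: (m,n)=(1,1) → π∥ = 1+1·β ≈ 4.30278, π⊥ = 1+1·β' ≈ 0.69722 ∉ [0.1, 0.5) ⇒ out
candidate 4: (m,n)=(2,6) → π∥ = 2+6·β ≈ 21.81665, π⊥ = 2+6·β' ≈ 0.18335 ∈ [0.1, 0.5) ⇒ IN Λ
candidate 5: (m,n)=(-2,-4) → π∥ = -2-4·β ≈ -15.21110, π⊥ = -2-4·β' ≈ -0.78890 ∉ [0.1, 0.5) ⇒ out

4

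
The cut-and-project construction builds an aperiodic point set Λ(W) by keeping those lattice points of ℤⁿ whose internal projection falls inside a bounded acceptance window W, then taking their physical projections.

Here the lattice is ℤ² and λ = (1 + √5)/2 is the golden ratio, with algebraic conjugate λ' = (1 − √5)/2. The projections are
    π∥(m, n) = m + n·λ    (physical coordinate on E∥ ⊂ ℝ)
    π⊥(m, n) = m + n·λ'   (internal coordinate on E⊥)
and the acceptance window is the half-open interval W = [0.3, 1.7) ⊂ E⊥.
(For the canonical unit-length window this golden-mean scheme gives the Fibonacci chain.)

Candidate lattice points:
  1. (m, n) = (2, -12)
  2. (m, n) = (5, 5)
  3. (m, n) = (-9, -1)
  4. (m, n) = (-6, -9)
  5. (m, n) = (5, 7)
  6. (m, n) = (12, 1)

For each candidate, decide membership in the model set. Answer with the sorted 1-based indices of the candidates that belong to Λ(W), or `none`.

λ' = (1−√5)/2 ≈ -0.618034.
#1 (2,-12): internal coord 2 + (-12)·λ' = +9.416408; +9.416408 ∉ [0.3, 1.7) → out
#2 (5,5): internal coord 5 + (5)·λ' = +1.909830; +1.909830 ∉ [0.3, 1.7) → out
#3 (-9,-1): internal coord -9 + (-1)·λ' = -8.381966; -8.381966 ∉ [0.3, 1.7) → out
#4 (-6,-9): internal coord -6 + (-9)·λ' = -0.437694; -0.437694 ∉ [0.3, 1.7) → out
#5 (5,7): internal coord 5 + (7)·λ' = +0.673762; +0.673762 ∈ [0.3, 1.7) → IN Λ
#6 (12,1): internal coord 12 + (1)·λ' = +11.381966; +11.381966 ∉ [0.3, 1.7) → out

5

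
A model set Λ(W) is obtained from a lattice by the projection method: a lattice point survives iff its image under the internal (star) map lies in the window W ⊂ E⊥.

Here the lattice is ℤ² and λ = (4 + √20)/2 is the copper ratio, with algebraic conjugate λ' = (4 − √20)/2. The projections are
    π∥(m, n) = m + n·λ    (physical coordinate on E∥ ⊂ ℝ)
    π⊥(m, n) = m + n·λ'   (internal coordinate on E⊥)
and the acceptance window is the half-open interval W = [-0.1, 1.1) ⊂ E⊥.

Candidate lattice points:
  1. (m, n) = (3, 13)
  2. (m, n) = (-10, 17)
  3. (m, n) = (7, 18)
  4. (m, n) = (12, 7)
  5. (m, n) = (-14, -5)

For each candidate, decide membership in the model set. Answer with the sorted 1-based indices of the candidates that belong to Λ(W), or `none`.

λ' = (4−√20)/2 ≈ -0.2361.
#1 (3,13): internal coord 3 + (13)·λ' = -0.0689; -0.0689 ∈ [-0.1, 1.1) → IN Λ
#2 (-10,17): internal coord -10 + (17)·λ' = -14.0132; -14.0132 ∉ [-0.1, 1.1) → out
#3 (7,18): internal coord 7 + (18)·λ' = +2.7508; +2.7508 ∉ [-0.1, 1.1) → out
#4 (12,7): internal coord 12 + (7)·λ' = +10.3475; +10.3475 ∉ [-0.1, 1.1) → out
#5 (-14,-5): internal coord -14 + (-5)·λ' = -12.8197; -12.8197 ∉ [-0.1, 1.1) → out

1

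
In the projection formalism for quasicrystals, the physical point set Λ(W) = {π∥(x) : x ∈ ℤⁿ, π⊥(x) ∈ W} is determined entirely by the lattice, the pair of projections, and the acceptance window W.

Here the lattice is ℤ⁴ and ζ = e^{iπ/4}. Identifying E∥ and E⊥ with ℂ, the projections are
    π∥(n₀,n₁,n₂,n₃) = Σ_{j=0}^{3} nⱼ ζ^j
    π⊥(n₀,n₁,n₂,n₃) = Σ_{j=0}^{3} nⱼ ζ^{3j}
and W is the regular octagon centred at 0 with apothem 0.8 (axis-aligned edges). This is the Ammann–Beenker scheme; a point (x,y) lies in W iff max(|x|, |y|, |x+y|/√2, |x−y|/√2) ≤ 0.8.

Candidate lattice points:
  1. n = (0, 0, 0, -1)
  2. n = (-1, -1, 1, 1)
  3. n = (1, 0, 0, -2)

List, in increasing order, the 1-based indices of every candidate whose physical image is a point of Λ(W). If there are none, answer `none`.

Internal map: ζ^{3j} for j=0..3 gives (1,0), (−√2/2,√2/2), (0,−1), (√2/2,√2/2).
candidate 1: n = (0, 0, 0, -1) → π⊥ ≈ (-0.70711, -0.70711); max(|x|,|y|,|x±y|/√2) = 1.00000 > 0.8 ⇒ ∉ W
candidate 2: n = (-1, -1, 1, 1) → π⊥ ≈ (+0.41421, -1.00000); max(|x|,|y|,|x±y|/√2) = 1.00000 > 0.8 ⇒ ∉ W
candidate 3: n = (1, 0, 0, -2) → π⊥ ≈ (-0.41421, -1.41421); max(|x|,|y|,|x±y|/√2) = 1.41421 > 0.8 ⇒ ∉ W

none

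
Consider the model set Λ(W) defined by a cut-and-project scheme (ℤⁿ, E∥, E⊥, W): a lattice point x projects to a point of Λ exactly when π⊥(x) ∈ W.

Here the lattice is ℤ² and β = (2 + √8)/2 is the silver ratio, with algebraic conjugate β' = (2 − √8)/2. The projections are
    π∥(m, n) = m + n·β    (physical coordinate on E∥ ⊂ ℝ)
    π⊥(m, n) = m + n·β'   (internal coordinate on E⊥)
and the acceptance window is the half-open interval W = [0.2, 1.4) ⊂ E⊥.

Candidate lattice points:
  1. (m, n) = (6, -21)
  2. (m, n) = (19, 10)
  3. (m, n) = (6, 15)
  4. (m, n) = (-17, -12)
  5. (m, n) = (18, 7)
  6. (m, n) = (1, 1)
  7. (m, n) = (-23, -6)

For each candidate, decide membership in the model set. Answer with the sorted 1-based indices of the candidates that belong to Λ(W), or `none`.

Compute β' = (2−√8)/2 = -0.4142, so π⊥(m,n) = m -0.4142·n.
#1 (6,-21): internal coord 6 + (-21)·β' = +14.6985; +14.6985 ∉ [0.2, 1.4) → out
#2 (19,10): internal coord 19 + (10)·β' = +14.8579; +14.8579 ∉ [0.2, 1.4) → out
#3 (6,15): internal coord 6 + (15)·β' = -0.2132; -0.2132 ∉ [0.2, 1.4) → out
#4 (-17,-12): internal coord -17 + (-12)·β' = -12.0294; -12.0294 ∉ [0.2, 1.4) → out
#5 (18,7): internal coord 18 + (7)·β' = +15.1005; +15.1005 ∉ [0.2, 1.4) → out
#6 (1,1): internal coord 1 + (1)·β' = +0.5858; +0.5858 ∈ [0.2, 1.4) → IN Λ
#7 (-23,-6): internal coord -23 + (-6)·β' = -20.5147; -20.5147 ∉ [0.2, 1.4) → out

6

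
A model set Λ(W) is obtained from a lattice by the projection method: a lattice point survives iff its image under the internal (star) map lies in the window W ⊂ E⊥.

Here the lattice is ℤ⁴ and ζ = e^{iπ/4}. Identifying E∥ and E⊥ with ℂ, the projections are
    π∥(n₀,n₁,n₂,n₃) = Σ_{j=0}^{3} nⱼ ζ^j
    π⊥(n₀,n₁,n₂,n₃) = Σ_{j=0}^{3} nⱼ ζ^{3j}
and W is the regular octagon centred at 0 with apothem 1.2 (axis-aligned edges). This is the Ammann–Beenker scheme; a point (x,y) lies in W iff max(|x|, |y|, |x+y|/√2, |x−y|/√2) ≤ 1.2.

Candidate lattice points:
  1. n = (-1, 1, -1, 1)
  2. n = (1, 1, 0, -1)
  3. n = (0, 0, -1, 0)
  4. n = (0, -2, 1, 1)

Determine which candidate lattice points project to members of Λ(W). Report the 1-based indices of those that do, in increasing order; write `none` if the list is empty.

π⊥(n) = n₀ + n₁ζ³ + n₂ζ⁶ + n₃ζ⁹ where ζ = e^{iπ/4}.
candidate 1: n = (-1, 1, -1, 1) → π⊥ ≈ (-1.00000, +2.41421); max(|x|,|y|,|x±y|/√2) = 2.41421 > 1.2 ⇒ ∉ W
candidate 2: n = (1, 1, 0, -1) → π⊥ ≈ (-0.41421, +0.00000); max(|x|,|y|,|x±y|/√2) = 0.41421 ≤ 1.2 ⇒ ∈ W
candidate 3: n = (0, 0, -1, 0) → π⊥ ≈ (+0.00000, +1.00000); max(|x|,|y|,|x±y|/√2) = 1.00000 ≤ 1.2 ⇒ ∈ W
candidate 4: n = (0, -2, 1, 1) → π⊥ ≈ (+2.12132, -1.70711); max(|x|,|y|,|x±y|/√2) = 2.70711 > 1.2 ⇒ ∉ W

2, 3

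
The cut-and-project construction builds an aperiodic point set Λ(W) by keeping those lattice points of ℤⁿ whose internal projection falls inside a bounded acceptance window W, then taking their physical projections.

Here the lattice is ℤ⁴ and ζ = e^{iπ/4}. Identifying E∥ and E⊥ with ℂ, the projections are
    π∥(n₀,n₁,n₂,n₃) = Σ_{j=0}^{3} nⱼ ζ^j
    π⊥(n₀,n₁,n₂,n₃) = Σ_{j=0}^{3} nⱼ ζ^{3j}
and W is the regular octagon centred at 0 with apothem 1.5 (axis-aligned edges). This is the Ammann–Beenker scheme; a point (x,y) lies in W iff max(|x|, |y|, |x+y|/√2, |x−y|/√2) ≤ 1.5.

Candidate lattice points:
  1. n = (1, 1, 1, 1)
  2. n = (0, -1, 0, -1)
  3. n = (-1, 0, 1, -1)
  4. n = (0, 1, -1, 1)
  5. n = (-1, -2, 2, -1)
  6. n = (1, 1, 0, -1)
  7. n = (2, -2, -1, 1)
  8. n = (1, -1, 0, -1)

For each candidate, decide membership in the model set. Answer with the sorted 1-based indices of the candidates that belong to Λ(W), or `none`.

1, 2, 6

Internal map: ζ^{3j} for j=0..3 gives (1,0), (−√2/2,√2/2), (0,−1), (√2/2,√2/2).
candidate 1: n = (1, 1, 1, 1) → π⊥ ≈ (+1.00000, +0.41421); max(|x|,|y|,|x±y|/√2) = 1.00000 ≤ 1.5 ⇒ ∈ W
candidate 2: n = (0, -1, 0, -1) → π⊥ ≈ (+0.00000, -1.41421); max(|x|,|y|,|x±y|/√2) = 1.41421 ≤ 1.5 ⇒ ∈ W
candidate 3: n = (-1, 0, 1, -1) → π⊥ ≈ (-1.70711, -1.70711); max(|x|,|y|,|x±y|/√2) = 2.41421 > 1.5 ⇒ ∉ W
candidate 4: n = (0, 1, -1, 1) → π⊥ ≈ (+0.00000, +2.41421); max(|x|,|y|,|x±y|/√2) = 2.41421 > 1.5 ⇒ ∉ W
candidate 5: n = (-1, -2, 2, -1) → π⊥ ≈ (-0.29289, -4.12132); max(|x|,|y|,|x±y|/√2) = 4.12132 > 1.5 ⇒ ∉ W
candidate 6: n = (1, 1, 0, -1) → π⊥ ≈ (-0.41421, +0.00000); max(|x|,|y|,|x±y|/√2) = 0.41421 ≤ 1.5 ⇒ ∈ W
candidate 7: n = (2, -2, -1, 1) → π⊥ ≈ (+4.12132, +0.29289); max(|x|,|y|,|x±y|/√2) = 4.12132 > 1.5 ⇒ ∉ W
candidate 8: n = (1, -1, 0, -1) → π⊥ ≈ (+1.00000, -1.41421); max(|x|,|y|,|x±y|/√2) = 1.70711 > 1.5 ⇒ ∉ W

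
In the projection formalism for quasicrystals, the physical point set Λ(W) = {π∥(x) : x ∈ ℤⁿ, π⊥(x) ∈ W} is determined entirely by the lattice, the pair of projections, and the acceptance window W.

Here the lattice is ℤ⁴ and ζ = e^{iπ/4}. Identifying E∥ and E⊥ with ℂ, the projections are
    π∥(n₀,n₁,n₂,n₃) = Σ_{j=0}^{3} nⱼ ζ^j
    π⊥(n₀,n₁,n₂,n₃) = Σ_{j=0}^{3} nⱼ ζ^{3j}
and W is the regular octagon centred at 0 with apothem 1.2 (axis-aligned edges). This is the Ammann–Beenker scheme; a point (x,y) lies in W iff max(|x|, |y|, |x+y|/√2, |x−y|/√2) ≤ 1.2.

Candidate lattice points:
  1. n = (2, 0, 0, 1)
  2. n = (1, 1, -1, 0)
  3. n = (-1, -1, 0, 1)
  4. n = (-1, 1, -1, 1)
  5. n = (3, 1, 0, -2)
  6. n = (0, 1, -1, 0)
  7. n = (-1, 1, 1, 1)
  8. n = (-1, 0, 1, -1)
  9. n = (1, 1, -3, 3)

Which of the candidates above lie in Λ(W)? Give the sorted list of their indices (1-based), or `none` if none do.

3, 5, 7

π⊥(n) = n₀ + n₁ζ³ + n₂ζ⁶ + n₃ζ⁹ where ζ = e^{iπ/4}.
candidate 1: n = (2, 0, 0, 1) → π⊥ ≈ (+2.7071, +0.7071); max(|x|,|y|,|x±y|/√2) = 2.7071 > 1.2 ⇒ ∉ W
candidate 2: n = (1, 1, -1, 0) → π⊥ ≈ (+0.2929, +1.7071); max(|x|,|y|,|x±y|/√2) = 1.7071 > 1.2 ⇒ ∉ W
candidate 3: n = (-1, -1, 0, 1) → π⊥ ≈ (+0.4142, +0.0000); max(|x|,|y|,|x±y|/√2) = 0.4142 ≤ 1.2 ⇒ ∈ W
candidate 4: n = (-1, 1, -1, 1) → π⊥ ≈ (-1.0000, +2.4142); max(|x|,|y|,|x±y|/√2) = 2.4142 > 1.2 ⇒ ∉ W
candidate 5: n = (3, 1, 0, -2) → π⊥ ≈ (+0.8787, -0.7071); max(|x|,|y|,|x±y|/√2) = 1.1213 ≤ 1.2 ⇒ ∈ W
candidate 6: n = (0, 1, -1, 0) → π⊥ ≈ (-0.7071, +1.7071); max(|x|,|y|,|x±y|/√2) = 1.7071 > 1.2 ⇒ ∉ W
candidate 7: n = (-1, 1, 1, 1) → π⊥ ≈ (-1.0000, +0.4142); max(|x|,|y|,|x±y|/√2) = 1.0000 ≤ 1.2 ⇒ ∈ W
candidate 8: n = (-1, 0, 1, -1) → π⊥ ≈ (-1.7071, -1.7071); max(|x|,|y|,|x±y|/√2) = 2.4142 > 1.2 ⇒ ∉ W
candidate 9: n = (1, 1, -3, 3) → π⊥ ≈ (+2.4142, +5.8284); max(|x|,|y|,|x±y|/√2) = 5.8284 > 1.2 ⇒ ∉ W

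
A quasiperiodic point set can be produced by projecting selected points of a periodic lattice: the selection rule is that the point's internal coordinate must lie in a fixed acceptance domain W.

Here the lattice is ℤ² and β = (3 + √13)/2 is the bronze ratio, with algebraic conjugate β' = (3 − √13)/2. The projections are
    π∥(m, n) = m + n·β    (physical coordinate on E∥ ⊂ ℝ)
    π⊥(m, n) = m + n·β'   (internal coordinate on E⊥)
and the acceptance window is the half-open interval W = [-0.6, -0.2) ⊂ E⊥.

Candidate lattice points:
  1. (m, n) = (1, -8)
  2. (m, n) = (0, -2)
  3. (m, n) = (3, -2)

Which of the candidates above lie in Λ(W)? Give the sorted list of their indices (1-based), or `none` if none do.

none

Compute β' = (3−√13)/2 = -0.3028, so π⊥(m,n) = m -0.3028·n.
candidate 1: (m,n)=(1,-8) → π∥ = 1-8·β ≈ -25.4222, π⊥ = 1-8·β' ≈ 3.4222 ∉ [-0.6, -0.2) ⇒ out
candidate 2: (m,n)=(0,-2) → π∥ = 0-2·β ≈ -6.6056, π⊥ = 0-2·β' ≈ 0.6056 ∉ [-0.6, -0.2) ⇒ out
candidate 3: (m,n)=(3,-2) → π∥ = 3-2·β ≈ -3.6056, π⊥ = 3-2·β' ≈ 3.6056 ∉ [-0.6, -0.2) ⇒ out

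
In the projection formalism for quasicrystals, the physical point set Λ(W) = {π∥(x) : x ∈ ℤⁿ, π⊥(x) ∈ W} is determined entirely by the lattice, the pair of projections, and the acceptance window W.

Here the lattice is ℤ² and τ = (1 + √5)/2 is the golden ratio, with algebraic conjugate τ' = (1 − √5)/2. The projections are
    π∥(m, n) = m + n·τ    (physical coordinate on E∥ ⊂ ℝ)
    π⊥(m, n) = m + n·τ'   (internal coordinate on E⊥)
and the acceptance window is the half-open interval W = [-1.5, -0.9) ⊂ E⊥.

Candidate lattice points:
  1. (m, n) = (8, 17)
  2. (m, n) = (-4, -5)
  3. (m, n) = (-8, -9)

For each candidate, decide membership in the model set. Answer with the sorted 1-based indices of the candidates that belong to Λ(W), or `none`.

Compute τ' = (1−√5)/2 = -0.6180, so π⊥(m,n) = m -0.6180·n.
#1 (8,17): internal coord 8 + (17)·τ' = -2.5066; -2.5066 ∉ [-1.5, -0.9) → out
#2 (-4,-5): internal coord -4 + (-5)·τ' = -0.9098; -0.9098 ∈ [-1.5, -0.9) → IN Λ
#3 (-8,-9): internal coord -8 + (-9)·τ' = -2.4377; -2.4377 ∉ [-1.5, -0.9) → out

2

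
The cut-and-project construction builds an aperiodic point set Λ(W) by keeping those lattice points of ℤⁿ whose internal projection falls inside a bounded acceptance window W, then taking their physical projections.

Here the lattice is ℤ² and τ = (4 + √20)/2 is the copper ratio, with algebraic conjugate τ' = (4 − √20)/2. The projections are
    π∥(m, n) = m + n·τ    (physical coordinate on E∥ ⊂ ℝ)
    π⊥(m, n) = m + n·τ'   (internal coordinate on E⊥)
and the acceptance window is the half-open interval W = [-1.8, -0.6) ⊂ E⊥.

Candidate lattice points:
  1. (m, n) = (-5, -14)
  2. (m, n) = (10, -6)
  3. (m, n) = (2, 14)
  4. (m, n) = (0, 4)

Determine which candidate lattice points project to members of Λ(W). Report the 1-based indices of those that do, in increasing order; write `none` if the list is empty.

Numerically τ ≈ 4.23607 and τ' = −1/τ ≈ -0.23607.
#1 (-5,-14): internal coord -5 + (-14)·τ' = -1.69505; -1.69505 ∈ [-1.8, -0.6) → IN Λ
#2 (10,-6): internal coord 10 + (-6)·τ' = +11.41641; +11.41641 ∉ [-1.8, -0.6) → out
#3 (2,14): internal coord 2 + (14)·τ' = -1.30495; -1.30495 ∈ [-1.8, -0.6) → IN Λ
#4 (0,4): internal coord 0 + (4)·τ' = -0.94427; -0.94427 ∈ [-1.8, -0.6) → IN Λ

1, 3, 4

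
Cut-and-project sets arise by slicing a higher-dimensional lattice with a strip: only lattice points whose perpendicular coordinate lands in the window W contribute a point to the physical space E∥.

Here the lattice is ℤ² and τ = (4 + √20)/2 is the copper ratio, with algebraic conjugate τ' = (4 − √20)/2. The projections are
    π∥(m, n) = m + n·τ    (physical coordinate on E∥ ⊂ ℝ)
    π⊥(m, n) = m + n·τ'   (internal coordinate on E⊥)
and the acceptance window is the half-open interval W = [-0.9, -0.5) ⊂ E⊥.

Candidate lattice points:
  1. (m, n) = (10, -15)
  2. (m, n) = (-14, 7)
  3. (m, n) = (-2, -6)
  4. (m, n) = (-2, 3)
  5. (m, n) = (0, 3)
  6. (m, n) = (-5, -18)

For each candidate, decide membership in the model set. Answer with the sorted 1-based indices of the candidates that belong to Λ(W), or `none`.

Compute τ' = (4−√20)/2 = -0.23607, so π⊥(m,n) = m -0.23607·n.
#1 (10,-15): internal coord 10 + (-15)·τ' = +13.54102; +13.54102 ∉ [-0.9, -0.5) → out
#2 (-14,7): internal coord -14 + (7)·τ' = -15.65248; -15.65248 ∉ [-0.9, -0.5) → out
#3 (-2,-6): internal coord -2 + (-6)·τ' = -0.58359; -0.58359 ∈ [-0.9, -0.5) → IN Λ
#4 (-2,3): internal coord -2 + (3)·τ' = -2.70820; -2.70820 ∉ [-0.9, -0.5) → out
#5 (0,3): internal coord 0 + (3)·τ' = -0.70820; -0.70820 ∈ [-0.9, -0.5) → IN Λ
#6 (-5,-18): internal coord -5 + (-18)·τ' = -0.75078; -0.75078 ∈ [-0.9, -0.5) → IN Λ

3, 5, 6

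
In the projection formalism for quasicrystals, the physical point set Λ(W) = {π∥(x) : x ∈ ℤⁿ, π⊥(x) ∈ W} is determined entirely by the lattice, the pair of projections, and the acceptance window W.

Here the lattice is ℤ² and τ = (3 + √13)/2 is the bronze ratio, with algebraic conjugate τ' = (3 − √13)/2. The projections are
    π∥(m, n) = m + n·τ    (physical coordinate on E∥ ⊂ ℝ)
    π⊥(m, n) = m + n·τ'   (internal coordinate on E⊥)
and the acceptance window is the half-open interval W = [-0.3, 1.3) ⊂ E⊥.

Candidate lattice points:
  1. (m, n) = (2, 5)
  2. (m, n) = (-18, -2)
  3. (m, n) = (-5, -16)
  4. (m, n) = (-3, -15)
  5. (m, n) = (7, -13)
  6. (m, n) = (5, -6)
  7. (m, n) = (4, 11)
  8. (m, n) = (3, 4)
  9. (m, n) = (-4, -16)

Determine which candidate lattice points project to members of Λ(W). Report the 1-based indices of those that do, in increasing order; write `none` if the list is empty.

1, 3, 7, 9

Compute τ' = (3−√13)/2 = -0.30278, so π⊥(m,n) = m -0.30278·n.
candidate 1: (m,n)=(2,5) → π∥ = 2+5·τ ≈ 18.51388, π⊥ = 2+5·τ' ≈ 0.48612 ∈ [-0.3, 1.3) ⇒ IN Λ
candidate 2: (m,n)=(-18,-2) → π∥ = -18-2·τ ≈ -24.60555, π⊥ = -18-2·τ' ≈ -17.39445 ∉ [-0.3, 1.3) ⇒ out
candidate 3: (m,n)=(-5,-16) → π∥ = -5-16·τ ≈ -57.84441, π⊥ = -5-16·τ' ≈ -0.15559 ∈ [-0.3, 1.3) ⇒ IN Λ
candidate 4: (m,n)=(-3,-15) → π∥ = -3-15·τ ≈ -52.54163, π⊥ = -3-15·τ' ≈ 1.54163 ∉ [-0.3, 1.3) ⇒ out
candidate 5: (m,n)=(7,-13) → π∥ = 7-13·τ ≈ -35.93608, π⊥ = 7-13·τ' ≈ 10.93608 ∉ [-0.3, 1.3) ⇒ out
candidate 6: (m,n)=(5,-6) → π∥ = 5-6·τ ≈ -14.81665, π⊥ = 5-6·τ' ≈ 6.81665 ∉ [-0.3, 1.3) ⇒ out
candidate 7: (m,n)=(4,11) → π∥ = 4+11·τ ≈ 40.33053, π⊥ = 4+11·τ' ≈ 0.66947 ∈ [-0.3, 1.3) ⇒ IN Λ
candidate 8: (m,n)=(3,4) → π∥ = 3+4·τ ≈ 16.21110, π⊥ = 3+4·τ' ≈ 1.78890 ∉ [-0.3, 1.3) ⇒ out
candidate 9: (m,n)=(-4,-16) → π∥ = -4-16·τ ≈ -56.84441, π⊥ = -4-16·τ' ≈ 0.84441 ∈ [-0.3, 1.3) ⇒ IN Λ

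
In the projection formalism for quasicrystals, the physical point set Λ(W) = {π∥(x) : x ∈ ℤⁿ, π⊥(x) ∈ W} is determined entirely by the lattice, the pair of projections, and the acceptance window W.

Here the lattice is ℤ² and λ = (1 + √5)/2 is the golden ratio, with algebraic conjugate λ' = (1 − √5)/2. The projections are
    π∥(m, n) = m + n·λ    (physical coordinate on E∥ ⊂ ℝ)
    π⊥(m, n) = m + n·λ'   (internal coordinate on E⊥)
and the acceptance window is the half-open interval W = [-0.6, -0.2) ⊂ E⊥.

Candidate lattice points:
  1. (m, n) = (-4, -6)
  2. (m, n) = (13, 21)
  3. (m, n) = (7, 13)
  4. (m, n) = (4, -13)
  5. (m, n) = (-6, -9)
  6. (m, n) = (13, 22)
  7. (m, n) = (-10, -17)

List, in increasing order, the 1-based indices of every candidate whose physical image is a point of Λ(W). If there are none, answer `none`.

λ' = (1−√5)/2 ≈ -0.618034.
candidate 1: (m,n)=(-4,-6) → π∥ = -4-6·λ ≈ -13.708204, π⊥ = -4-6·λ' ≈ -0.291796 ∈ [-0.6, -0.2) ⇒ IN Λ
candidate 2: (m,n)=(13,21) → π∥ = 13+21·λ ≈ 46.978714, π⊥ = 13+21·λ' ≈ 0.021286 ∉ [-0.6, -0.2) ⇒ out
candidate 3: (m,n)=(7,13) → π∥ = 7+13·λ ≈ 28.034442, π⊥ = 7+13·λ' ≈ -1.034442 ∉ [-0.6, -0.2) ⇒ out
candidate 4: (m,n)=(4,-13) → π∥ = 4-13·λ ≈ -17.034442, π⊥ = 4-13·λ' ≈ 12.034442 ∉ [-0.6, -0.2) ⇒ out
candidate 5: (m,n)=(-6,-9) → π∥ = -6-9·λ ≈ -20.562306, π⊥ = -6-9·λ' ≈ -0.437694 ∈ [-0.6, -0.2) ⇒ IN Λ
candidate 6: (m,n)=(13,22) → π∥ = 13+22·λ ≈ 48.596748, π⊥ = 13+22·λ' ≈ -0.596748 ∈ [-0.6, -0.2) ⇒ IN Λ
candidate 7: (m,n)=(-10,-17) → π∥ = -10-17·λ ≈ -37.506578, π⊥ = -10-17·λ' ≈ 0.506578 ∉ [-0.6, -0.2) ⇒ out

1, 5, 6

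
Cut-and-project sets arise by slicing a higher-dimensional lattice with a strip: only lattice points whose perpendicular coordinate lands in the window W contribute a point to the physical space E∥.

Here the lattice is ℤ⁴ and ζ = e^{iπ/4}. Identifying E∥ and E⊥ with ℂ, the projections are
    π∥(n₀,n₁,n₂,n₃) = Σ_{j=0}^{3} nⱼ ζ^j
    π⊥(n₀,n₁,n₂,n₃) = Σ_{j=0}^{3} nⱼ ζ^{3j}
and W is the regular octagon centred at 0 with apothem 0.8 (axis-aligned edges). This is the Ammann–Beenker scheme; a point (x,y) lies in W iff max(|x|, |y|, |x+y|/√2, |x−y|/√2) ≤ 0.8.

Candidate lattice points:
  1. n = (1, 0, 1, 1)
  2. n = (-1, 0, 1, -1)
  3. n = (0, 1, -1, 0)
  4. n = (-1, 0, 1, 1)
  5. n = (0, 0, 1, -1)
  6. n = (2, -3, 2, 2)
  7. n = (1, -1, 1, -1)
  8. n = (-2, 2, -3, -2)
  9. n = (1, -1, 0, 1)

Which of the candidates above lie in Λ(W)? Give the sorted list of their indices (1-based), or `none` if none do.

With ζ = e^{iπ/4} the internal vectors are ζ^0,ζ^3,ζ^6,ζ^9.
#1 (1, 0, 1, 1): internal (1.70711, -0.29289); octagon support 1.70711 vs apothem 0.8 → ∉ W
#2 (-1, 0, 1, -1): internal (-1.70711, -1.70711); octagon support 2.41421 vs apothem 0.8 → ∉ W
#3 (0, 1, -1, 0): internal (-0.70711, 1.70711); octagon support 1.70711 vs apothem 0.8 → ∉ W
#4 (-1, 0, 1, 1): internal (-0.29289, -0.29289); octagon support 0.41421 vs apothem 0.8 → ∈ W
#5 (0, 0, 1, -1): internal (-0.70711, -1.70711); octagon support 1.70711 vs apothem 0.8 → ∉ W
#6 (2, -3, 2, 2): internal (5.53553, -2.70711); octagon support 5.82843 vs apothem 0.8 → ∉ W
#7 (1, -1, 1, -1): internal (1.00000, -2.41421); octagon support 2.41421 vs apothem 0.8 → ∉ W
#8 (-2, 2, -3, -2): internal (-4.82843, 3.00000); octagon support 5.53553 vs apothem 0.8 → ∉ W
#9 (1, -1, 0, 1): internal (2.41421, 0.00000); octagon support 2.41421 vs apothem 0.8 → ∉ W

4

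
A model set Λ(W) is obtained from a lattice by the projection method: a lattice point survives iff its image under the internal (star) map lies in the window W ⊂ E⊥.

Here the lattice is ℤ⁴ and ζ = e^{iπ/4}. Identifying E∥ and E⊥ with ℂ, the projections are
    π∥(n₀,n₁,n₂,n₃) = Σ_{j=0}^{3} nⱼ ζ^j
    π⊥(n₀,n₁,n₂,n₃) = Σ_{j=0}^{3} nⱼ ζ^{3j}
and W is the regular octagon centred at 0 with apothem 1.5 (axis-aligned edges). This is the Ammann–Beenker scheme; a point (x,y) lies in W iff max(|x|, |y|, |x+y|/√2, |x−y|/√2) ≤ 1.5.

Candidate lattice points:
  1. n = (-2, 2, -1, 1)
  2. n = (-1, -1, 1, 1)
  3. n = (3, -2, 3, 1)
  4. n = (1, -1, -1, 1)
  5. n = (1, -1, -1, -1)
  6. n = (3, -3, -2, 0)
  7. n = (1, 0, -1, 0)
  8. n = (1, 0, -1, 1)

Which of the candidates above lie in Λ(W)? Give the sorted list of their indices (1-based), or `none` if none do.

Internal map: ζ^{3j} for j=0..3 gives (1,0), (−√2/2,√2/2), (0,−1), (√2/2,√2/2).
candidate 1: n = (-2, 2, -1, 1) → π⊥ ≈ (-2.70711, +3.12132); max(|x|,|y|,|x±y|/√2) = 4.12132 > 1.5 ⇒ ∉ W
candidate 2: n = (-1, -1, 1, 1) → π⊥ ≈ (+0.41421, -1.00000); max(|x|,|y|,|x±y|/√2) = 1.00000 ≤ 1.5 ⇒ ∈ W
candidate 3: n = (3, -2, 3, 1) → π⊥ ≈ (+5.12132, -3.70711); max(|x|,|y|,|x±y|/√2) = 6.24264 > 1.5 ⇒ ∉ W
candidate 4: n = (1, -1, -1, 1) → π⊥ ≈ (+2.41421, +1.00000); max(|x|,|y|,|x±y|/√2) = 2.41421 > 1.5 ⇒ ∉ W
candidate 5: n = (1, -1, -1, -1) → π⊥ ≈ (+1.00000, -0.41421); max(|x|,|y|,|x±y|/√2) = 1.00000 ≤ 1.5 ⇒ ∈ W
candidate 6: n = (3, -3, -2, 0) → π⊥ ≈ (+5.12132, -0.12132); max(|x|,|y|,|x±y|/√2) = 5.12132 > 1.5 ⇒ ∉ W
candidate 7: n = (1, 0, -1, 0) → π⊥ ≈ (+1.00000, +1.00000); max(|x|,|y|,|x±y|/√2) = 1.41421 ≤ 1.5 ⇒ ∈ W
candidate 8: n = (1, 0, -1, 1) → π⊥ ≈ (+1.70711, +1.70711); max(|x|,|y|,|x±y|/√2) = 2.41421 > 1.5 ⇒ ∉ W

2, 5, 7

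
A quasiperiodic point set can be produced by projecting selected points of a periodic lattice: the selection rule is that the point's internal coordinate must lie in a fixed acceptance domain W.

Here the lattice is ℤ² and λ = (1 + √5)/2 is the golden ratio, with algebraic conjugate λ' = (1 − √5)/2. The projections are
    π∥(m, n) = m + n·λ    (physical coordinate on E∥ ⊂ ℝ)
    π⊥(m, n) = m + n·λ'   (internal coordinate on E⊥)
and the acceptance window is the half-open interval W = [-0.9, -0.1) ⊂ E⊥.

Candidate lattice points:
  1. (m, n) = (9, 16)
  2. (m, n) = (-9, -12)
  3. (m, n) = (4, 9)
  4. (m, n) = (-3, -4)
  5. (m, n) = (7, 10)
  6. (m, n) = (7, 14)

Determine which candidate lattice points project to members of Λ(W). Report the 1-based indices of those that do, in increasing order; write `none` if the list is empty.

1, 4

Compute λ' = (1−√5)/2 = -0.618034, so π⊥(m,n) = m -0.618034·n.
[1] lift (9,16): star map gives -0.888544; window check -0.9 ≤ -0.888544 < -0.1 is true → IN Λ
[2] lift (-9,-12): star map gives -1.583592; window check -0.9 ≤ -1.583592 < -0.1 is false → out
[3] lift (4,9): star map gives -1.562306; window check -0.9 ≤ -1.562306 < -0.1 is false → out
[4] lift (-3,-4): star map gives -0.527864; window check -0.9 ≤ -0.527864 < -0.1 is true → IN Λ
[5] lift (7,10): star map gives 0.819660; window check -0.9 ≤ 0.819660 < -0.1 is false → out
[6] lift (7,14): star map gives -1.652476; window check -0.9 ≤ -1.652476 < -0.1 is false → out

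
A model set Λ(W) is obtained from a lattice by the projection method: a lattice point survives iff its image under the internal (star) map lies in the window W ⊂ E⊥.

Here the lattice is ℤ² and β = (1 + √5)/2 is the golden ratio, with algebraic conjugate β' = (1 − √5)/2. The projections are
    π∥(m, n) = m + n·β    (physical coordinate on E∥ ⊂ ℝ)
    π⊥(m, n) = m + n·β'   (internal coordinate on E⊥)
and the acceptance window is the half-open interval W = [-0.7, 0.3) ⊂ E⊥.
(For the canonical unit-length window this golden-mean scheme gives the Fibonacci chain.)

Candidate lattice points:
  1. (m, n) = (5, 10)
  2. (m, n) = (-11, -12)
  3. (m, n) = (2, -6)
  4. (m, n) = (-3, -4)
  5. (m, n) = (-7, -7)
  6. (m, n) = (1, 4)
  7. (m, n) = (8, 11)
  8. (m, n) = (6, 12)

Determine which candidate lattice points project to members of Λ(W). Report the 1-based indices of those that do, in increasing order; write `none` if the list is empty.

4

Compute β' = (1−√5)/2 = -0.618034, so π⊥(m,n) = m -0.618034·n.
[1] lift (5,10): star map gives -1.180340; window check -0.7 ≤ -1.180340 < 0.3 is false → out
[2] lift (-11,-12): star map gives -3.583592; window check -0.7 ≤ -3.583592 < 0.3 is false → out
[3] lift (2,-6): star map gives 5.708204; window check -0.7 ≤ 5.708204 < 0.3 is false → out
[4] lift (-3,-4): star map gives -0.527864; window check -0.7 ≤ -0.527864 < 0.3 is true → IN Λ
[5] lift (-7,-7): star map gives -2.673762; window check -0.7 ≤ -2.673762 < 0.3 is false → out
[6] lift (1,4): star map gives -1.472136; window check -0.7 ≤ -1.472136 < 0.3 is false → out
[7] lift (8,11): star map gives 1.201626; window check -0.7 ≤ 1.201626 < 0.3 is false → out
[8] lift (6,12): star map gives -1.416408; window check -0.7 ≤ -1.416408 < 0.3 is false → out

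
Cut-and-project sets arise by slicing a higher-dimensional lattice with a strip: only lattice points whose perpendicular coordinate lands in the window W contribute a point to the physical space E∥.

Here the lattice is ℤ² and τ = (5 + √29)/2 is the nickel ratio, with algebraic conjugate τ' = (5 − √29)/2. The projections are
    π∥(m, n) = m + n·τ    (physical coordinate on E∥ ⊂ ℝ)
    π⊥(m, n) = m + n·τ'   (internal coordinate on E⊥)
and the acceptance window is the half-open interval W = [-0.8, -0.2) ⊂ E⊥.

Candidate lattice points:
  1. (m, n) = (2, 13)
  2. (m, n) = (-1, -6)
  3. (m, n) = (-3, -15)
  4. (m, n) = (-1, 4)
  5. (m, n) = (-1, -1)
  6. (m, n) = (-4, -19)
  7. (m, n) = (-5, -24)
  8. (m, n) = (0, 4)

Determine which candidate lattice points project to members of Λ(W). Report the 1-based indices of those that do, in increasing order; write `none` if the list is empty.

Numerically τ ≈ 5.1926 and τ' = −1/τ ≈ -0.1926.
candidate 1: (m,n)=(2,13) → π∥ = 2+13·τ ≈ 69.5036, π⊥ = 2+13·τ' ≈ -0.5036 ∈ [-0.8, -0.2) ⇒ IN Λ
candidate 2: (m,n)=(-1,-6) → π∥ = -1-6·τ ≈ -32.1555, π⊥ = -1-6·τ' ≈ 0.1555 ∉ [-0.8, -0.2) ⇒ out
candidate 3: (m,n)=(-3,-15) → π∥ = -3-15·τ ≈ -80.8887, π⊥ = -3-15·τ' ≈ -0.1113 ∉ [-0.8, -0.2) ⇒ out
candidate 4: (m,n)=(-1,4) → π∥ = -1+4·τ ≈ 19.7703, π⊥ = -1+4·τ' ≈ -1.7703 ∉ [-0.8, -0.2) ⇒ out
candidate 5: (m,n)=(-1,-1) → π∥ = -1-1·τ ≈ -6.1926, π⊥ = -1-1·τ' ≈ -0.8074 ∉ [-0.8, -0.2) ⇒ out
candidate 6: (m,n)=(-4,-19) → π∥ = -4-19·τ ≈ -102.6591, π⊥ = -4-19·τ' ≈ -0.3409 ∈ [-0.8, -0.2) ⇒ IN Λ
candidate 7: (m,n)=(-5,-24) → π∥ = -5-24·τ ≈ -129.6220, π⊥ = -5-24·τ' ≈ -0.3780 ∈ [-0.8, -0.2) ⇒ IN Λ
candidate 8: (m,n)=(0,4) → π∥ = 0+4·τ ≈ 20.7703, π⊥ = 0+4·τ' ≈ -0.7703 ∈ [-0.8, -0.2) ⇒ IN Λ

1, 6, 7, 8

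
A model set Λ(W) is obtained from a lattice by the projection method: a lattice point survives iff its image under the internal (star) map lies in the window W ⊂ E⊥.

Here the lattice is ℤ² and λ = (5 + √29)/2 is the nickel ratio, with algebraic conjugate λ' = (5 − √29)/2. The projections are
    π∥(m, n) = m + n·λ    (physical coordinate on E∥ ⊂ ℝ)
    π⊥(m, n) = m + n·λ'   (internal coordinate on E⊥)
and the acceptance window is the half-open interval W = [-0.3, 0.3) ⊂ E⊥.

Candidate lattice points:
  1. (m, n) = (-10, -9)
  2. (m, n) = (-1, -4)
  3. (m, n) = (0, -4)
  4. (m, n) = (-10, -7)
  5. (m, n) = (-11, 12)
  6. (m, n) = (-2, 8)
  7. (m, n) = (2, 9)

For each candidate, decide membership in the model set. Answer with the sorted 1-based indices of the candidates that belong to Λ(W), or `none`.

λ' = (5−√29)/2 ≈ -0.1926.
[1] lift (-10,-9): star map gives -8.2668; window check -0.3 ≤ -8.2668 < 0.3 is false → out
[2] lift (-1,-4): star map gives -0.2297; window check -0.3 ≤ -0.2297 < 0.3 is true → IN Λ
[3] lift (0,-4): star map gives 0.7703; window check -0.3 ≤ 0.7703 < 0.3 is false → out
[4] lift (-10,-7): star map gives -8.6519; window check -0.3 ≤ -8.6519 < 0.3 is false → out
[5] lift (-11,12): star map gives -13.3110; window check -0.3 ≤ -13.3110 < 0.3 is false → out
[6] lift (-2,8): star map gives -3.5407; window check -0.3 ≤ -3.5407 < 0.3 is false → out
[7] lift (2,9): star map gives 0.2668; window check -0.3 ≤ 0.2668 < 0.3 is true → IN Λ

2, 7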